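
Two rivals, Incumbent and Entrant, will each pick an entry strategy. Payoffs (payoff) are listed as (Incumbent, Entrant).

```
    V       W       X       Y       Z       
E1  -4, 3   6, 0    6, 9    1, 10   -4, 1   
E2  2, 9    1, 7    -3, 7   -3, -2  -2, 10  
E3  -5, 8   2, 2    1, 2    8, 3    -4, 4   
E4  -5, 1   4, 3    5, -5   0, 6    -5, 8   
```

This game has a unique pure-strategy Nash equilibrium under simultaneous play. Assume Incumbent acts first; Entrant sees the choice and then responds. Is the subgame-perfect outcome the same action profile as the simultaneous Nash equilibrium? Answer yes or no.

Solve by backward induction (Incumbent leads).
- E1 → Entrant plays Y (best of 3, 0, 9, 10, 1); Incumbent gets 1.
- E2 → Entrant plays Z (best of 9, 7, 7, -2, 10); Incumbent gets -2.
- E3 → Entrant plays V (best of 8, 2, 2, 3, 4); Incumbent gets -5.
- E4 → Entrant plays Z (best of 1, 3, -5, 6, 8); Incumbent gets -5.
Among 1, -2, -5, -5, the best is 1 at E1. Subgame-perfect outcome: (E1, Y) with payoffs (1, 10).
Now find the simultaneous Nash equilibrium.
Incumbent's best replies: V→E2; W→E1; X→E1; Y→E3; Z→E2.
Entrant's best replies: E1→Y; E2→Z; E3→V; E4→Z.
Only (E2, Z) has each player best-responding; Nash payoffs (-2, 10).
Sequential outcome (E1, Y) differs from the Nash profile (E2, Z).

no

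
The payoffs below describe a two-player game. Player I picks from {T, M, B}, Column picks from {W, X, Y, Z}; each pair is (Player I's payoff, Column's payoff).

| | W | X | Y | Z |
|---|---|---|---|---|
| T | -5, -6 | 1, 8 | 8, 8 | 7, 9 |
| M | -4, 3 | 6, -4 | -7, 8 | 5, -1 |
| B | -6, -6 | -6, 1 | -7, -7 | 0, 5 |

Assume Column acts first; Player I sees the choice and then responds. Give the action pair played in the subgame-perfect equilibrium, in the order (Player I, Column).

(T, Z)

Player I best-responds to each possible Column move:
- W: BR = M, leader payoff 3.
- X: BR = M, leader payoff -4.
- Y: BR = T, leader payoff 8.
- Z: BR = T, leader payoff 9.
Among 3, -4, 8, 9, the best is 9 at Z. Subgame-perfect outcome: (T, Z) with payoffs (7, 9).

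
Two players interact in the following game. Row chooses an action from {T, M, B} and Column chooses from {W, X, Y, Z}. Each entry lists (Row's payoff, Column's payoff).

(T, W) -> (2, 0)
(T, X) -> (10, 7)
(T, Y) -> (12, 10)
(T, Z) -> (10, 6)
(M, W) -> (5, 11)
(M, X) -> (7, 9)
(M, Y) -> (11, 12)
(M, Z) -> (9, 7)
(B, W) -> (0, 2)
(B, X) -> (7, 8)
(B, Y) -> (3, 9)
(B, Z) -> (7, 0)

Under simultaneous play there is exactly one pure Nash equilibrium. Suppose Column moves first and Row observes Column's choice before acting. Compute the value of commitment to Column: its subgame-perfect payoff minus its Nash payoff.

1

Backward induction with Column moving first.
- W: BR = M, leader payoff 11.
- X: BR = T, leader payoff 7.
- Y: BR = T, leader payoff 10.
- Z: BR = T, leader payoff 6.
Column's induced payoffs are 11, 7, 10, 6, so Column commits to W. Subgame-perfect outcome: (M, W) with payoffs (5, 11).
For the simultaneous game, intersect best replies.
Row's best replies: W→M; X→T; Y→T; Z→T.
Column's best replies: T→Y; M→Y; B→Y.
The unique mutual best reply is (T, Y), giving (12, 10).
Column's commitment gain: 11 − 10 = 1.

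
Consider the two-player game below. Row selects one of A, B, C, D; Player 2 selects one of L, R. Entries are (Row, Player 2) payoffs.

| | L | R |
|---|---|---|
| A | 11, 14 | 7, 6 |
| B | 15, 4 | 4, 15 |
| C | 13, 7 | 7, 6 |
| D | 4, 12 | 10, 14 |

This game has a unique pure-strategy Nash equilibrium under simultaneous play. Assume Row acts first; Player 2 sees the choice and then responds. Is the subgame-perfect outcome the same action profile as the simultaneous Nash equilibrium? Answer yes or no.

no

Player 2 best-responds to each possible Row move:
- A → Player 2 plays L (best of 14, 6); Row gets 11.
- B → Player 2 plays R (best of 4, 15); Row gets 4.
- C → Player 2 plays L (best of 7, 6); Row gets 13.
- D → Player 2 plays R (best of 12, 14); Row gets 10.
Row's induced payoffs are 11, 4, 13, 10, so Row commits to C. Subgame-perfect outcome: (C, L) with payoffs (13, 7).
Under simultaneous play:
Row's best replies: L→B; R→D.
Player 2's best replies: A→L; B→R; C→L; D→R.
The unique mutual best reply is (D, R), giving (10, 14).
Sequential outcome (C, L) differs from the Nash profile (D, R).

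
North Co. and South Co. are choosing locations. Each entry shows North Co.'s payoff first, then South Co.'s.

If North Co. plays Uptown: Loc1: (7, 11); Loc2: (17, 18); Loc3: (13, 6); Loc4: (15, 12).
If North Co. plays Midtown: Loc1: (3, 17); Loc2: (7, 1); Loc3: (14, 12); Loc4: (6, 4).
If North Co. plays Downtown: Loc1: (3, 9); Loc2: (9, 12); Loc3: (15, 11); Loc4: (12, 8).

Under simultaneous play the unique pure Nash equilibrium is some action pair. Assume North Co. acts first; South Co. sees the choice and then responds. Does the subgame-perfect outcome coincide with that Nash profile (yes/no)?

yes

Work backward from South Co.'s decision.
- Uptown: BR = Loc2, leader payoff 17.
- Midtown: BR = Loc1, leader payoff 3.
- Downtown: BR = Loc2, leader payoff 9.
Among 17, 3, 9, the best is 17 at Uptown. Subgame-perfect outcome: (Uptown, Loc2) with payoffs (17, 18).
For the simultaneous game, intersect best replies.
North Co.'s best replies: Loc1→Uptown; Loc2→Uptown; Loc3→Downtown; Loc4→Uptown.
South Co.'s best replies: Uptown→Loc2; Midtown→Loc1; Downtown→Loc2.
The unique mutual best reply is (Uptown, Loc2), giving (17, 18).
Sequential outcome (Uptown, Loc2) coincides with the Nash profile (Uptown, Loc2).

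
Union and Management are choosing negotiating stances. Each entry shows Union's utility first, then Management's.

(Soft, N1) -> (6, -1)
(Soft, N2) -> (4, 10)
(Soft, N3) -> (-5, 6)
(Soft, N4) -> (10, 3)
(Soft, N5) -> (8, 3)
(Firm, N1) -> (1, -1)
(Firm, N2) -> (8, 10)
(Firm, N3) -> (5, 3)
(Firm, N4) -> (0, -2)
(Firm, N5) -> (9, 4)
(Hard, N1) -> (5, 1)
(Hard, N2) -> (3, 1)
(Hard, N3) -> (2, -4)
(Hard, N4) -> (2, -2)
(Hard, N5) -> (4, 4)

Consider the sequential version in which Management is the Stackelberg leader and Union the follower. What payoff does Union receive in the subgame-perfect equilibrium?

8

Solve by backward induction (Management leads).
- N1 → Union plays Soft (best of 6, 1, 5); Management gets -1.
- N2 → Union plays Firm (best of 4, 8, 3); Management gets 10.
- N3 → Union plays Firm (best of -5, 5, 2); Management gets 3.
- N4 → Union plays Soft (best of 10, 0, 2); Management gets 3.
- N5 → Union plays Firm (best of 8, 9, 4); Management gets 4.
Management's induced payoffs are -1, 10, 3, 3, 4, so Management commits to N2. Subgame-perfect outcome: (Firm, N2) with payoffs (8, 10).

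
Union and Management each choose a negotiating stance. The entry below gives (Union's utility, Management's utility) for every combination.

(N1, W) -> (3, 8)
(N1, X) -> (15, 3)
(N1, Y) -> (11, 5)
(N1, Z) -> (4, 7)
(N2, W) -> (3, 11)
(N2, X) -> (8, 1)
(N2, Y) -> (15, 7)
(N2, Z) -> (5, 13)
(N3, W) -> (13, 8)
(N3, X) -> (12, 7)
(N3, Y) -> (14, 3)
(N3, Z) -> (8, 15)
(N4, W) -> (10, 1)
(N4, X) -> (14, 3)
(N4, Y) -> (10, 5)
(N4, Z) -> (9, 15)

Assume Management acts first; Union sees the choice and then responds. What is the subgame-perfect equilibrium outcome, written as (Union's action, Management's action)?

Backward induction with Management moving first.
- W: Union compares 3, 3, 13, 10 and picks N3; Management would get 8.
- X: Union compares 15, 8, 12, 14 and picks N1; Management would get 3.
- Y: Union compares 11, 15, 14, 10 and picks N2; Management would get 7.
- Z: Union compares 4, 5, 8, 9 and picks N4; Management would get 15.
Among 8, 3, 7, 15, the best is 15 at Z. Subgame-perfect outcome: (N4, Z) with payoffs (9, 15).

(N4, Z)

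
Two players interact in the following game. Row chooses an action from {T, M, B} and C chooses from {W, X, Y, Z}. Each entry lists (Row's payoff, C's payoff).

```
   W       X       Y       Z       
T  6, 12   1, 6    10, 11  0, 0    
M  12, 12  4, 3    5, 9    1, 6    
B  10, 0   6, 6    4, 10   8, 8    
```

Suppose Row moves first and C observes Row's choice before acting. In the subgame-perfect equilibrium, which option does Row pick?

Work backward from C's decision.
- T: BR = W, leader payoff 6.
- M: BR = W, leader payoff 12.
- B: BR = Y, leader payoff 4.
Among 6, 12, 4, the best is 12 at M. Subgame-perfect outcome: (M, W) with payoffs (12, 12).

M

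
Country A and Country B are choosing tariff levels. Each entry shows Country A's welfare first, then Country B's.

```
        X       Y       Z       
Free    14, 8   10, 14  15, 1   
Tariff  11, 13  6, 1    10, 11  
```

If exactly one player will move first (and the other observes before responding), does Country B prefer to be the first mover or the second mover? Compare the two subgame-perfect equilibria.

If Country A leads: Country B's best replies are Free→Y, Tariff→X; Country A's induced payoffs 10, 11; outcome (Tariff, X), payoffs (11, 13).
If Country B leads: Country A's best replies are X→Free, Y→Free, Z→Free; Country B's induced payoffs 8, 14, 1; outcome (Free, Y), payoffs (10, 14).
Country B gets 14 moving first and 13 moving second, so Country B prefers to move first.

first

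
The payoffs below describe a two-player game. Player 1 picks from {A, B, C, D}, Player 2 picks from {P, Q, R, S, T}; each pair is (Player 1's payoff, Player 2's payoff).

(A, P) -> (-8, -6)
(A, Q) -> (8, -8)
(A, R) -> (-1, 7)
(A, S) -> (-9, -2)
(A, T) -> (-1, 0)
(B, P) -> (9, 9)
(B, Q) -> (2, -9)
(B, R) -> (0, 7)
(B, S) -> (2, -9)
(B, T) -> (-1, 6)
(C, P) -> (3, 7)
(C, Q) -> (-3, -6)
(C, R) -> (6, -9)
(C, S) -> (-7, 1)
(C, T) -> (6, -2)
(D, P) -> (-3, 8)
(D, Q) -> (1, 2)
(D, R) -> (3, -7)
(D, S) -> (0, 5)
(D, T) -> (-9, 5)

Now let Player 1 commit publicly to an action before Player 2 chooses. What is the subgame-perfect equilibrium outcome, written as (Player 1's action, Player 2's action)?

Work backward from Player 2's decision.
- A: BR = R, leader payoff -1.
- B: BR = P, leader payoff 9.
- C: BR = P, leader payoff 3.
- D: BR = P, leader payoff -3.
Maximizing over -1, 9, 3, -3, Player 1 chooses B. Subgame-perfect outcome: (B, P) with payoffs (9, 9).

(B, P)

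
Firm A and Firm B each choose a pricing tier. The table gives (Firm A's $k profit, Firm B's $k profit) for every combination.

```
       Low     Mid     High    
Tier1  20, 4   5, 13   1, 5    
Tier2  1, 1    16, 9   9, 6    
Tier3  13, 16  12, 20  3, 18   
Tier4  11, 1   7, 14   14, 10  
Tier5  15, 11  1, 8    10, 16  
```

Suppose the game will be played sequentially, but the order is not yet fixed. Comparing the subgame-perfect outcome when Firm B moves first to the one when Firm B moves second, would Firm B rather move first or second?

If Firm A leads: Firm B's best replies are Tier1→Mid, Tier2→Mid, Tier3→Mid, Tier4→Mid, Tier5→High; Firm A's induced payoffs 5, 16, 12, 7, 10; outcome (Tier2, Mid), payoffs (16, 9).
If Firm B leads: Firm A's best replies are Low→Tier1, Mid→Tier2, High→Tier4; Firm B's induced payoffs 4, 9, 10; outcome (Tier4, High), payoffs (14, 10).
Firm B gets 10 moving first and 9 moving second, so Firm B prefers to move first.

first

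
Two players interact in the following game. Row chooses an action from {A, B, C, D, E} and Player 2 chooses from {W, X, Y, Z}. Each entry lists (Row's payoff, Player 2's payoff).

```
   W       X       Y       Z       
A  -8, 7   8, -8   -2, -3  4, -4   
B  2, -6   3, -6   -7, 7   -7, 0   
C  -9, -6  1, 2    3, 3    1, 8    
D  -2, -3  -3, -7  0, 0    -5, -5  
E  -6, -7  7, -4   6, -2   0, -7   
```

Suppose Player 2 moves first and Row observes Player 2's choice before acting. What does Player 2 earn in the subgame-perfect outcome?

Work backward from Row's decision.
- W → Row plays B (best of -8, 2, -9, -2, -6); Player 2 gets -6.
- X → Row plays A (best of 8, 3, 1, -3, 7); Player 2 gets -8.
- Y → Row plays E (best of -2, -7, 3, 0, 6); Player 2 gets -2.
- Z → Row plays A (best of 4, -7, 1, -5, 0); Player 2 gets -4.
Player 2's induced payoffs are -6, -8, -2, -4, so Player 2 commits to Y. Subgame-perfect outcome: (E, Y) with payoffs (6, -2).

-2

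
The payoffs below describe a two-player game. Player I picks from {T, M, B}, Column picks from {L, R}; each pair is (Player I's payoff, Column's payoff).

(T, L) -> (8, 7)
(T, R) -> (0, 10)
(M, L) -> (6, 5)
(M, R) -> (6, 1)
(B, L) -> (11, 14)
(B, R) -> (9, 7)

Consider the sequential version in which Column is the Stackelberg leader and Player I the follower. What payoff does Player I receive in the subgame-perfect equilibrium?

Backward induction with Column moving first.
- L → Player I plays B (best of 8, 6, 11); Column gets 14.
- R → Player I plays B (best of 0, 6, 9); Column gets 7.
Among 14, 7, the best is 14 at L. Subgame-perfect outcome: (B, L) with payoffs (11, 14).

11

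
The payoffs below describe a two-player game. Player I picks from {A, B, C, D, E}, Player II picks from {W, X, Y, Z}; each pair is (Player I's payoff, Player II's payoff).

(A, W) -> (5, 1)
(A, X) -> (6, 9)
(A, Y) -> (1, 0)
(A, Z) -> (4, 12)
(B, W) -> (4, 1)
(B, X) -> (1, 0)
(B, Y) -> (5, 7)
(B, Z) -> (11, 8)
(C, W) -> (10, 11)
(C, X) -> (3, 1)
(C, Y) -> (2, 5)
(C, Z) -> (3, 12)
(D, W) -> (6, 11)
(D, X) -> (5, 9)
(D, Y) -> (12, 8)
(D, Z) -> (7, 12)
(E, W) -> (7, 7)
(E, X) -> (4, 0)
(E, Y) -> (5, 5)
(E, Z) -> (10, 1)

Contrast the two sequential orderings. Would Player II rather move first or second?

first

If Player I leads: Player II's best replies are A→Z, B→Z, C→Z, D→Z, E→W; Player I's induced payoffs 4, 11, 3, 7, 7; outcome (B, Z), payoffs (11, 8).
If Player II leads: Player I's best replies are W→C, X→A, Y→D, Z→B; Player II's induced payoffs 11, 9, 8, 8; outcome (C, W), payoffs (10, 11).
Player II gets 11 moving first and 8 moving second, so Player II prefers to move first.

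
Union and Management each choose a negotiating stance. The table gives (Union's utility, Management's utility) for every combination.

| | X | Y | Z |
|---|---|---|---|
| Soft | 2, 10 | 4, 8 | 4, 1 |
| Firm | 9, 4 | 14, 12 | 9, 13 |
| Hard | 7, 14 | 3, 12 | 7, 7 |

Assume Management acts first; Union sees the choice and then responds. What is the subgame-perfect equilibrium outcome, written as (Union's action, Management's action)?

Backward induction with Management moving first.
- X → Union plays Firm (best of 2, 9, 7); Management gets 4.
- Y → Union plays Firm (best of 4, 14, 3); Management gets 12.
- Z → Union plays Firm (best of 4, 9, 7); Management gets 13.
Maximizing over 4, 12, 13, Management chooses Z. Subgame-perfect outcome: (Firm, Z) with payoffs (9, 13).

(Firm, Z)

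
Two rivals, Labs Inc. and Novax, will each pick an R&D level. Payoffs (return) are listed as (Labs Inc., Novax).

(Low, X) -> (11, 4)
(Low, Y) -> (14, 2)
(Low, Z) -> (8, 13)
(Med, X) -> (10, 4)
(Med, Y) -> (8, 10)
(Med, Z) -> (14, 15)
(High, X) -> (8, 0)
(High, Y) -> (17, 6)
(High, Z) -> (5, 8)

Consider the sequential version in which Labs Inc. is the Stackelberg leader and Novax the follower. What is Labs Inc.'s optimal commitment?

Solve by backward induction (Labs Inc. leads).
- Low: Novax compares 4, 2, 13 and picks Z; Labs Inc. would get 8.
- Med: Novax compares 4, 10, 15 and picks Z; Labs Inc. would get 14.
- High: Novax compares 0, 6, 8 and picks Z; Labs Inc. would get 5.
Maximizing over 8, 14, 5, Labs Inc. chooses Med. Subgame-perfect outcome: (Med, Z) with payoffs (14, 15).

Med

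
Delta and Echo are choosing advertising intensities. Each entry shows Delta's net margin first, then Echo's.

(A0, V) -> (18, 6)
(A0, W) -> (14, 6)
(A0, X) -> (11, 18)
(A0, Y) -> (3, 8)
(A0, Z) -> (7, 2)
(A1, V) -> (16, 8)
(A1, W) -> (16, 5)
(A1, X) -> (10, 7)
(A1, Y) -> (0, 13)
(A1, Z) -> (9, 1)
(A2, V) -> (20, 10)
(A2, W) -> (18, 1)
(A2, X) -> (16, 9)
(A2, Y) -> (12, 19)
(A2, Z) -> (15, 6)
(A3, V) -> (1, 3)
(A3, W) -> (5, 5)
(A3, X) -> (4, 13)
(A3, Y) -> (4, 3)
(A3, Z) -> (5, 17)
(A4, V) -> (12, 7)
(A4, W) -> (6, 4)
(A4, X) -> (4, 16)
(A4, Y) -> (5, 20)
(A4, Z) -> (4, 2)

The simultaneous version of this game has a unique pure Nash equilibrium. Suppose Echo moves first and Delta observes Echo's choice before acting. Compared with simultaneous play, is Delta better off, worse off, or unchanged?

Delta best-responds to each possible Echo move:
- V → Delta plays A2 (best of 18, 16, 20, 1, 12); Echo gets 10.
- W → Delta plays A2 (best of 14, 16, 18, 5, 6); Echo gets 1.
- X → Delta plays A2 (best of 11, 10, 16, 4, 4); Echo gets 9.
- Y → Delta plays A2 (best of 3, 0, 12, 4, 5); Echo gets 19.
- Z → Delta plays A2 (best of 7, 9, 15, 5, 4); Echo gets 6.
Maximizing over 10, 1, 9, 19, 6, Echo chooses Y. Subgame-perfect outcome: (A2, Y) with payoffs (12, 19).
For the simultaneous game, intersect best replies.
Delta's best replies: V→A2; W→A2; X→A2; Y→A2; Z→A2.
Echo's best replies: A0→X; A1→Y; A2→Y; A3→Z; A4→Y.
The unique mutual best reply is (A2, Y), giving (12, 19).
Delta earns 12 sequentially versus 12 at the Nash outcome: unchanged.

unchanged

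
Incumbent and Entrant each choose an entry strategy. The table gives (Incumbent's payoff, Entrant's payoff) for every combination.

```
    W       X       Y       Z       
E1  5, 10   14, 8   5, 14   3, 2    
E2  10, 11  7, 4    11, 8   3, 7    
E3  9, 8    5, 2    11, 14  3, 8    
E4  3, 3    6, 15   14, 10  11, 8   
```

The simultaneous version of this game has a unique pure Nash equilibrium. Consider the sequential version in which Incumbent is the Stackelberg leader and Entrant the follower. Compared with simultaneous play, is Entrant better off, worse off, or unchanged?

Entrant best-responds to each possible Incumbent move:
- E1: Entrant compares 10, 8, 14, 2 and picks Y; Incumbent would get 5.
- E2: Entrant compares 11, 4, 8, 7 and picks W; Incumbent would get 10.
- E3: Entrant compares 8, 2, 14, 8 and picks Y; Incumbent would get 11.
- E4: Entrant compares 3, 15, 10, 8 and picks X; Incumbent would get 6.
Among 5, 10, 11, 6, the best is 11 at E3. Subgame-perfect outcome: (E3, Y) with payoffs (11, 14).
For the simultaneous game, intersect best replies.
Incumbent's best replies: W→E2; X→E1; Y→E4; Z→E4.
Entrant's best replies: E1→Y; E2→W; E3→Y; E4→X.
Only (E2, W) has each player best-responding; Nash payoffs (10, 11).
Entrant earns 14 sequentially versus 11 at the Nash outcome: better off.

better off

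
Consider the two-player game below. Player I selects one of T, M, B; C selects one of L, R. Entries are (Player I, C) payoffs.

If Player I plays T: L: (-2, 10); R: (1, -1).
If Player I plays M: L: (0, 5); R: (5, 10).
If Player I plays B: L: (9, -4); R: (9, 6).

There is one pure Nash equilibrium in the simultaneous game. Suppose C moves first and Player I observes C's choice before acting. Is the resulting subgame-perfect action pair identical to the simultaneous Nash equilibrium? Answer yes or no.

yes

Player I best-responds to each possible C move:
- L: BR = B, leader payoff -4.
- R: BR = B, leader payoff 6.
Among -4, 6, the best is 6 at R. Subgame-perfect outcome: (B, R) with payoffs (9, 6).
Now find the simultaneous Nash equilibrium.
Player I's best replies: L→B; R→B.
C's best replies: T→L; M→R; B→R.
Only (B, R) has each player best-responding; Nash payoffs (9, 6).
Sequential outcome (B, R) coincides with the Nash profile (B, R).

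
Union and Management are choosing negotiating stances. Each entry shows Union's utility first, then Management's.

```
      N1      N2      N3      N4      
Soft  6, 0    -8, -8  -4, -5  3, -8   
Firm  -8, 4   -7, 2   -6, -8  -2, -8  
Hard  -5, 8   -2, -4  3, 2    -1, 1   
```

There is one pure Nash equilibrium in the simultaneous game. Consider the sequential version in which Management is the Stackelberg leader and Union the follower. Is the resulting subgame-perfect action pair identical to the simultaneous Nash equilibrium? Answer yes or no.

Solve by backward induction (Management leads).
- N1 → Union plays Soft (best of 6, -8, -5); Management gets 0.
- N2 → Union plays Hard (best of -8, -7, -2); Management gets -4.
- N3 → Union plays Hard (best of -4, -6, 3); Management gets 2.
- N4 → Union plays Soft (best of 3, -2, -1); Management gets -8.
Among 0, -4, 2, -8, the best is 2 at N3. Subgame-perfect outcome: (Hard, N3) with payoffs (3, 2).
Now find the simultaneous Nash equilibrium.
Union's best replies: N1→Soft; N2→Hard; N3→Hard; N4→Soft.
Management's best replies: Soft→N1; Firm→N1; Hard→N1.
Only (Soft, N1) has each player best-responding; Nash payoffs (6, 0).
Sequential outcome (Hard, N3) differs from the Nash profile (Soft, N1).

no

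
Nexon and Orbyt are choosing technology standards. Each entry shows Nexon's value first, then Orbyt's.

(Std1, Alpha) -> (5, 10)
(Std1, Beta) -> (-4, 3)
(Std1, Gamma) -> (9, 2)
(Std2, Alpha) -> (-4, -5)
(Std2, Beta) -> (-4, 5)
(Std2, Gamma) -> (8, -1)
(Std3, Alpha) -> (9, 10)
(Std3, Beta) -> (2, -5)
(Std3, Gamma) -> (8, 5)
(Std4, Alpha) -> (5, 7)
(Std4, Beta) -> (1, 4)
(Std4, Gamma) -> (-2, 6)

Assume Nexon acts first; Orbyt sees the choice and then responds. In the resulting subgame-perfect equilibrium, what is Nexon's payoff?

Solve by backward induction (Nexon leads).
- Std1: BR = Alpha, leader payoff 5.
- Std2: BR = Beta, leader payoff -4.
- Std3: BR = Alpha, leader payoff 9.
- Std4: BR = Alpha, leader payoff 5.
Maximizing over 5, -4, 9, 5, Nexon chooses Std3. Subgame-perfect outcome: (Std3, Alpha) with payoffs (9, 10).

9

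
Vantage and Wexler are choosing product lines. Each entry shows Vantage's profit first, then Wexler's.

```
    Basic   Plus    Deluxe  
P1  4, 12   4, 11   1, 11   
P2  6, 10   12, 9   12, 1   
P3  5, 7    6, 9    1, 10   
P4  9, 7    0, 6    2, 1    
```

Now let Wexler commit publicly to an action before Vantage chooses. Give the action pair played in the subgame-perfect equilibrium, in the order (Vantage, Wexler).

Vantage best-responds to each possible Wexler move:
- Basic: BR = P4, leader payoff 7.
- Plus: BR = P2, leader payoff 9.
- Deluxe: BR = P2, leader payoff 1.
Wexler's induced payoffs are 7, 9, 1, so Wexler commits to Plus. Subgame-perfect outcome: (P2, Plus) with payoffs (12, 9).

(P2, Plus)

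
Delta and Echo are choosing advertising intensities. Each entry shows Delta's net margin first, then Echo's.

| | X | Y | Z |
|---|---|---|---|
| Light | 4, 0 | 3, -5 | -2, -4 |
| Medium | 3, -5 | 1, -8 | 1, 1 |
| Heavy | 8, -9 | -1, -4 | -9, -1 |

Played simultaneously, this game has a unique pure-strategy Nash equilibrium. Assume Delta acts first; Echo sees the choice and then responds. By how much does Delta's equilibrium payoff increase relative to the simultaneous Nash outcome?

Echo best-responds to each possible Delta move:
- Light: BR = X, leader payoff 4.
- Medium: BR = Z, leader payoff 1.
- Heavy: BR = Z, leader payoff -9.
Among 4, 1, -9, the best is 4 at Light. Subgame-perfect outcome: (Light, X) with payoffs (4, 0).
Now find the simultaneous Nash equilibrium.
Delta's best replies: X→Heavy; Y→Light; Z→Medium.
Echo's best replies: Light→X; Medium→Z; Heavy→Z.
Only (Medium, Z) has each player best-responding; Nash payoffs (1, 1).
Delta's commitment gain: 4 − 1 = 3.

3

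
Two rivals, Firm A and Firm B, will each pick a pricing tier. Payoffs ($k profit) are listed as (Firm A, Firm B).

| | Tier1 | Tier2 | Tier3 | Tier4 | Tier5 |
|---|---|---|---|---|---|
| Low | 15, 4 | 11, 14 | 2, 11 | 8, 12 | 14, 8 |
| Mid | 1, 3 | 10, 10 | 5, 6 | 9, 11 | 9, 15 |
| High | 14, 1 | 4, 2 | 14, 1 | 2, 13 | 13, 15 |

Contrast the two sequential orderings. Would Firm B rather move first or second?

second

If Firm A leads: Firm B's best replies are Low→Tier2, Mid→Tier5, High→Tier5; Firm A's induced payoffs 11, 9, 13; outcome (High, Tier5), payoffs (13, 15).
If Firm B leads: Firm A's best replies are Tier1→Low, Tier2→Low, Tier3→High, Tier4→Mid, Tier5→Low; Firm B's induced payoffs 4, 14, 1, 11, 8; outcome (Low, Tier2), payoffs (11, 14).
Firm B gets 14 moving first and 15 moving second, so Firm B prefers to move second.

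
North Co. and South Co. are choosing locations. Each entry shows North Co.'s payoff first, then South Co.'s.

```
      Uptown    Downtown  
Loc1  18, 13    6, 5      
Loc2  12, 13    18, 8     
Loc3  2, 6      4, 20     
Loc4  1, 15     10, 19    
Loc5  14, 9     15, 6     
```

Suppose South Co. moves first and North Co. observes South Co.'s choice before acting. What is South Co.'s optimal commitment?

Uptown

Work backward from North Co.'s decision.
- Uptown: BR = Loc1, leader payoff 13.
- Downtown: BR = Loc2, leader payoff 8.
Maximizing over 13, 8, South Co. chooses Uptown. Subgame-perfect outcome: (Loc1, Uptown) with payoffs (18, 13).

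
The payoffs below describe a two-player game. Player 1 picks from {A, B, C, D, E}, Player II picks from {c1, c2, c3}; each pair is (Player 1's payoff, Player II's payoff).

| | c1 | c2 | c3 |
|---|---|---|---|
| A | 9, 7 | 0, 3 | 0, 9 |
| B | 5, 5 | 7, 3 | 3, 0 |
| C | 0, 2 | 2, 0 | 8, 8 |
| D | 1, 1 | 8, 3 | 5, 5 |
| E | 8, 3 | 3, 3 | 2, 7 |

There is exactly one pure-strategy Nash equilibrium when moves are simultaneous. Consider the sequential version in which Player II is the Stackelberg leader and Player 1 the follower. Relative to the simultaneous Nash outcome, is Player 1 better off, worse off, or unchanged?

Solve by backward induction (Player II leads).
- c1: BR = A, leader payoff 7.
- c2: BR = D, leader payoff 3.
- c3: BR = C, leader payoff 8.
Among 7, 3, 8, the best is 8 at c3. Subgame-perfect outcome: (C, c3) with payoffs (8, 8).
Now find the simultaneous Nash equilibrium.
Player 1's best replies: c1→A; c2→D; c3→C.
Player II's best replies: A→c3; B→c1; C→c3; D→c3; E→c3.
Only (C, c3) has each player best-responding; Nash payoffs (8, 8).
Player 1 earns 8 sequentially versus 8 at the Nash outcome: unchanged.

unchanged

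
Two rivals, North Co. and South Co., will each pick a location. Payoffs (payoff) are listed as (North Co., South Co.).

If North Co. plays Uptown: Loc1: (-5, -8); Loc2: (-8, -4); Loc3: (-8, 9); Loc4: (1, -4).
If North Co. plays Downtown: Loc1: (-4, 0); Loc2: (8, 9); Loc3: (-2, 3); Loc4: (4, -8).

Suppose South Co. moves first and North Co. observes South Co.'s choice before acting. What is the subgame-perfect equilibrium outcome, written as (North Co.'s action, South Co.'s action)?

North Co. best-responds to each possible South Co. move:
- Loc1 → North Co. plays Downtown (best of -5, -4); South Co. gets 0.
- Loc2 → North Co. plays Downtown (best of -8, 8); South Co. gets 9.
- Loc3 → North Co. plays Downtown (best of -8, -2); South Co. gets 3.
- Loc4 → North Co. plays Downtown (best of 1, 4); South Co. gets -8.
South Co.'s induced payoffs are 0, 9, 3, -8, so South Co. commits to Loc2. Subgame-perfect outcome: (Downtown, Loc2) with payoffs (8, 9).

(Downtown, Loc2)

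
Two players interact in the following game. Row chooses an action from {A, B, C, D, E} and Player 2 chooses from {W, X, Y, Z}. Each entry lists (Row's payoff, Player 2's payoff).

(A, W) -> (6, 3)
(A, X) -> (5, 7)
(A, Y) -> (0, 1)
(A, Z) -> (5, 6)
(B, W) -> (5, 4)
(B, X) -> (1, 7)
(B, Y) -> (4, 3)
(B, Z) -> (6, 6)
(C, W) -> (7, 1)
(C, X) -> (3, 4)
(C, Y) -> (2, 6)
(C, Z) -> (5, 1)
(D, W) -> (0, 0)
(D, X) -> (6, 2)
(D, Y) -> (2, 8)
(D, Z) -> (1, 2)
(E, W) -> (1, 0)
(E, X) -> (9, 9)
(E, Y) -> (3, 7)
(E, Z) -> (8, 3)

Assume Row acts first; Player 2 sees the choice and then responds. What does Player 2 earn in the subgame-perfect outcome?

9

Backward induction with Row moving first.
- A: BR = X, leader payoff 5.
- B: BR = X, leader payoff 1.
- C: BR = Y, leader payoff 2.
- D: BR = Y, leader payoff 2.
- E: BR = X, leader payoff 9.
Maximizing over 5, 1, 2, 2, 9, Row chooses E. Subgame-perfect outcome: (E, X) with payoffs (9, 9).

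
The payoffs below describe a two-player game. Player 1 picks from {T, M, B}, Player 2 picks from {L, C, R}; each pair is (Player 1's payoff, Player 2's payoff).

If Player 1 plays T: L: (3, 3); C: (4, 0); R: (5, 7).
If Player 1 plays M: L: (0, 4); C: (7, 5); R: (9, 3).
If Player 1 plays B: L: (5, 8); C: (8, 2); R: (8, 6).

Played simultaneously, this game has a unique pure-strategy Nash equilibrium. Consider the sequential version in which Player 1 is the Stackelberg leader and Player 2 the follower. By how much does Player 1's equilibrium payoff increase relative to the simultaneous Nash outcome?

Solve by backward induction (Player 1 leads).
- T → Player 2 plays R (best of 3, 0, 7); Player 1 gets 5.
- M → Player 2 plays C (best of 4, 5, 3); Player 1 gets 7.
- B → Player 2 plays L (best of 8, 2, 6); Player 1 gets 5.
Among 5, 7, 5, the best is 7 at M. Subgame-perfect outcome: (M, C) with payoffs (7, 5).
For the simultaneous game, intersect best replies.
Player 1's best replies: L→B; C→B; R→M.
Player 2's best replies: T→R; M→C; B→L.
Only (B, L) has each player best-responding; Nash payoffs (5, 8).
Player 1's commitment gain: 7 − 5 = 2.

2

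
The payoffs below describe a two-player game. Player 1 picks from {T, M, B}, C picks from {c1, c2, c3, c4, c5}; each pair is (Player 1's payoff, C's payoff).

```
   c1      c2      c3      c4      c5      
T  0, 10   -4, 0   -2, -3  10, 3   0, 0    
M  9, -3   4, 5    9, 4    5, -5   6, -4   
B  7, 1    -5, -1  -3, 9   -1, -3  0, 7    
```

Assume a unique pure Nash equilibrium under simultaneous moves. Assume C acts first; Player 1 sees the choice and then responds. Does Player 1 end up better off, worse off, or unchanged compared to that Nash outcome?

unchanged

Work backward from Player 1's decision.
- c1: Player 1 compares 0, 9, 7 and picks M; C would get -3.
- c2: Player 1 compares -4, 4, -5 and picks M; C would get 5.
- c3: Player 1 compares -2, 9, -3 and picks M; C would get 4.
- c4: Player 1 compares 10, 5, -1 and picks T; C would get 3.
- c5: Player 1 compares 0, 6, 0 and picks M; C would get -4.
Maximizing over -3, 5, 4, 3, -4, C chooses c2. Subgame-perfect outcome: (M, c2) with payoffs (4, 5).
Under simultaneous play:
Player 1's best replies: c1→M; c2→M; c3→M; c4→T; c5→M.
C's best replies: T→c1; M→c2; B→c3.
The unique mutual best reply is (M, c2), giving (4, 5).
Player 1 earns 4 sequentially versus 4 at the Nash outcome: unchanged.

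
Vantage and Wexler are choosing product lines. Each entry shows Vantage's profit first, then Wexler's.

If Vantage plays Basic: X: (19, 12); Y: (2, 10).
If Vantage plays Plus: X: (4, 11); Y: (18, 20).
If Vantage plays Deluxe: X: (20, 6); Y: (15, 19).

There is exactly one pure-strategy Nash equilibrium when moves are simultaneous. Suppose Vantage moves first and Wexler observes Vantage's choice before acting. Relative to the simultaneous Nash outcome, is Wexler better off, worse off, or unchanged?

worse off

Solve by backward induction (Vantage leads).
- Basic → Wexler plays X (best of 12, 10); Vantage gets 19.
- Plus → Wexler plays Y (best of 11, 20); Vantage gets 18.
- Deluxe → Wexler plays Y (best of 6, 19); Vantage gets 15.
Among 19, 18, 15, the best is 19 at Basic. Subgame-perfect outcome: (Basic, X) with payoffs (19, 12).
Now find the simultaneous Nash equilibrium.
Vantage's best replies: X→Deluxe; Y→Plus.
Wexler's best replies: Basic→X; Plus→Y; Deluxe→Y.
The unique mutual best reply is (Plus, Y), giving (18, 20).
Wexler earns 12 sequentially versus 20 at the Nash outcome: worse off.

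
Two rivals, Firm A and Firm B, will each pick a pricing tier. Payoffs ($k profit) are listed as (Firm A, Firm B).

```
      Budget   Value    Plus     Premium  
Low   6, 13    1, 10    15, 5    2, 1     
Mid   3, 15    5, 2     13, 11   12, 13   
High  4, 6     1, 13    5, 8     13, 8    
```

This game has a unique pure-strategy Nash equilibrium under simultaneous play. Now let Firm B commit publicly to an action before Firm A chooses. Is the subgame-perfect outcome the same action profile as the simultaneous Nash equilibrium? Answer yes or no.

yes

Solve by backward induction (Firm B leads).
- Budget: Firm A compares 6, 3, 4 and picks Low; Firm B would get 13.
- Value: Firm A compares 1, 5, 1 and picks Mid; Firm B would get 2.
- Plus: Firm A compares 15, 13, 5 and picks Low; Firm B would get 5.
- Premium: Firm A compares 2, 12, 13 and picks High; Firm B would get 8.
Firm B's induced payoffs are 13, 2, 5, 8, so Firm B commits to Budget. Subgame-perfect outcome: (Low, Budget) with payoffs (6, 13).
Under simultaneous play:
Firm A's best replies: Budget→Low; Value→Mid; Plus→Low; Premium→High.
Firm B's best replies: Low→Budget; Mid→Budget; High→Value.
The unique mutual best reply is (Low, Budget), giving (6, 13).
Sequential outcome (Low, Budget) coincides with the Nash profile (Low, Budget).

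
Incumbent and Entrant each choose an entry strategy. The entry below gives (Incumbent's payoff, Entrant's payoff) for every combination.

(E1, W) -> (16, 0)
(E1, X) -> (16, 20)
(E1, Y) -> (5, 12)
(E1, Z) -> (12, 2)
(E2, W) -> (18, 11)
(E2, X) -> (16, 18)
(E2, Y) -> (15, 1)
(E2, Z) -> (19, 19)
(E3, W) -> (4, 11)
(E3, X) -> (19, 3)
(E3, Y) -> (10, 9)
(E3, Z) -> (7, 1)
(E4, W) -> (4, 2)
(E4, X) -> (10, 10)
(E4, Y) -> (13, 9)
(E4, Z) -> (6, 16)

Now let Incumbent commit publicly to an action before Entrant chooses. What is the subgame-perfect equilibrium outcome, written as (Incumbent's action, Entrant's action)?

(E2, Z)

Backward induction with Incumbent moving first.
- E1: Entrant compares 0, 20, 12, 2 and picks X; Incumbent would get 16.
- E2: Entrant compares 11, 18, 1, 19 and picks Z; Incumbent would get 19.
- E3: Entrant compares 11, 3, 9, 1 and picks W; Incumbent would get 4.
- E4: Entrant compares 2, 10, 9, 16 and picks Z; Incumbent would get 6.
Among 16, 19, 4, 6, the best is 19 at E2. Subgame-perfect outcome: (E2, Z) with payoffs (19, 19).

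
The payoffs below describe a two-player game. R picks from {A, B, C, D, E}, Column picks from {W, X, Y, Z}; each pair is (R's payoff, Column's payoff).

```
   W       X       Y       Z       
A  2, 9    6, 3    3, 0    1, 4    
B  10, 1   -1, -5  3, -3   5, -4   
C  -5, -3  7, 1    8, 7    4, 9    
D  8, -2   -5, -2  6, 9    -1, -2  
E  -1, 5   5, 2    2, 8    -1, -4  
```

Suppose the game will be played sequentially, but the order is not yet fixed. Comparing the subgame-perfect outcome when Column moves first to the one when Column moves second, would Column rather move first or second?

If R leads: Column's best replies are A→W, B→W, C→Z, D→Y, E→Y; R's induced payoffs 2, 10, 4, 6, 2; outcome (B, W), payoffs (10, 1).
If Column leads: R's best replies are W→B, X→C, Y→C, Z→B; Column's induced payoffs 1, 1, 7, -4; outcome (C, Y), payoffs (8, 7).
Column gets 7 moving first and 1 moving second, so Column prefers to move first.

first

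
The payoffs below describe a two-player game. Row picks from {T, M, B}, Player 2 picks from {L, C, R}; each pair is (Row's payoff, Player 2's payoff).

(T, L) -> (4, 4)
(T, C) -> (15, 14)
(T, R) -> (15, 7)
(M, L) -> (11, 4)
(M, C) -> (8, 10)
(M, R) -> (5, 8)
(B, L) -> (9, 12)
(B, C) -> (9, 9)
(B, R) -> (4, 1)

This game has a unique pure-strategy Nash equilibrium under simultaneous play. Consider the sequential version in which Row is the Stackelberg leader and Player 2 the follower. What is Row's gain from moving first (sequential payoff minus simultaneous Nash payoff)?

0

Work backward from Player 2's decision.
- T → Player 2 plays C (best of 4, 14, 7); Row gets 15.
- M → Player 2 plays C (best of 4, 10, 8); Row gets 8.
- B → Player 2 plays L (best of 12, 9, 1); Row gets 9.
Among 15, 8, 9, the best is 15 at T. Subgame-perfect outcome: (T, C) with payoffs (15, 14).
Under simultaneous play:
Row's best replies: L→M; C→T; R→T.
Player 2's best replies: T→C; M→C; B→L.
The unique mutual best reply is (T, C), giving (15, 14).
Row's commitment gain: 15 − 15 = 0.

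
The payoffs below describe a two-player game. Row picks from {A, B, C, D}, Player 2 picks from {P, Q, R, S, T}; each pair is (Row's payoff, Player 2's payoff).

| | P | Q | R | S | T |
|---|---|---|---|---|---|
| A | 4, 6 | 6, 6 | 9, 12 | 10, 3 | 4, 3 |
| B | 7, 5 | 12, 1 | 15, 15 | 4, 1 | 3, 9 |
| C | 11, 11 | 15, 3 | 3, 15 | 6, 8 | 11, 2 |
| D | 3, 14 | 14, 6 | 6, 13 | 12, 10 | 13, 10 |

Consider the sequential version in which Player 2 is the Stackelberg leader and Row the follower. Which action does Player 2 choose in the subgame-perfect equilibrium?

Solve by backward induction (Player 2 leads).
- P: Row compares 4, 7, 11, 3 and picks C; Player 2 would get 11.
- Q: Row compares 6, 12, 15, 14 and picks C; Player 2 would get 3.
- R: Row compares 9, 15, 3, 6 and picks B; Player 2 would get 15.
- S: Row compares 10, 4, 6, 12 and picks D; Player 2 would get 10.
- T: Row compares 4, 3, 11, 13 and picks D; Player 2 would get 10.
Among 11, 3, 15, 10, 10, the best is 15 at R. Subgame-perfect outcome: (B, R) with payoffs (15, 15).

R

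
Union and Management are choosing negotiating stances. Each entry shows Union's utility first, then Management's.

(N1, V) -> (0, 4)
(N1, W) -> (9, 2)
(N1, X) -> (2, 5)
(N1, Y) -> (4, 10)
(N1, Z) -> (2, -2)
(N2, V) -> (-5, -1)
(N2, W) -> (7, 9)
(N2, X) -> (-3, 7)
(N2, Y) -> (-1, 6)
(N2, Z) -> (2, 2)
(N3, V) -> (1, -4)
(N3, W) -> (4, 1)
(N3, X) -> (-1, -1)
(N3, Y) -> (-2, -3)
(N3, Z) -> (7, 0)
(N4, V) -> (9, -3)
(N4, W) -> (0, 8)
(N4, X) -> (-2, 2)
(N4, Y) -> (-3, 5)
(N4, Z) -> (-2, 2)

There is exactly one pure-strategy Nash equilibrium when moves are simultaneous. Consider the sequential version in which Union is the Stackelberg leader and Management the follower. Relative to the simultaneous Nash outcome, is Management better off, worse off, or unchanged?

Work backward from Management's decision.
- N1: BR = Y, leader payoff 4.
- N2: BR = W, leader payoff 7.
- N3: BR = W, leader payoff 4.
- N4: BR = W, leader payoff 0.
Maximizing over 4, 7, 4, 0, Union chooses N2. Subgame-perfect outcome: (N2, W) with payoffs (7, 9).
Under simultaneous play:
Union's best replies: V→N4; W→N1; X→N1; Y→N1; Z→N3.
Management's best replies: N1→Y; N2→W; N3→W; N4→W.
The unique mutual best reply is (N1, Y), giving (4, 10).
Management earns 9 sequentially versus 10 at the Nash outcome: worse off.

worse off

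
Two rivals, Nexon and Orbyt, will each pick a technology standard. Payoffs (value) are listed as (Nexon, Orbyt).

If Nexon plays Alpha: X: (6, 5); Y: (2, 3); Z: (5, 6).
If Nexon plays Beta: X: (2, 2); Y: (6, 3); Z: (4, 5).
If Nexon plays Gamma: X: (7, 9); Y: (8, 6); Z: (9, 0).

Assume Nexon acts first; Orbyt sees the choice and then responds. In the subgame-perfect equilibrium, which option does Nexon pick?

Backward induction with Nexon moving first.
- Alpha: BR = Z, leader payoff 5.
- Beta: BR = Z, leader payoff 4.
- Gamma: BR = X, leader payoff 7.
Nexon's induced payoffs are 5, 4, 7, so Nexon commits to Gamma. Subgame-perfect outcome: (Gamma, X) with payoffs (7, 9).

Gamma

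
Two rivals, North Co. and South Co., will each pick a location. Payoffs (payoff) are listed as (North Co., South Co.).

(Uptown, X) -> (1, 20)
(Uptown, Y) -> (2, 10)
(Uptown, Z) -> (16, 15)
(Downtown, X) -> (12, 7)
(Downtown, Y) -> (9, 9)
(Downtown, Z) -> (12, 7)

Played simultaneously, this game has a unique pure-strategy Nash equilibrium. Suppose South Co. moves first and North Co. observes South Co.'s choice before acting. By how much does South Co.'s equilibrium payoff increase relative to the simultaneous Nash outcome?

North Co. best-responds to each possible South Co. move:
- X → North Co. plays Downtown (best of 1, 12); South Co. gets 7.
- Y → North Co. plays Downtown (best of 2, 9); South Co. gets 9.
- Z → North Co. plays Uptown (best of 16, 12); South Co. gets 15.
South Co.'s induced payoffs are 7, 9, 15, so South Co. commits to Z. Subgame-perfect outcome: (Uptown, Z) with payoffs (16, 15).
Now find the simultaneous Nash equilibrium.
North Co.'s best replies: X→Downtown; Y→Downtown; Z→Uptown.
South Co.'s best replies: Uptown→X; Downtown→Y.
Only (Downtown, Y) has each player best-responding; Nash payoffs (9, 9).
South Co.'s commitment gain: 15 − 9 = 6.

6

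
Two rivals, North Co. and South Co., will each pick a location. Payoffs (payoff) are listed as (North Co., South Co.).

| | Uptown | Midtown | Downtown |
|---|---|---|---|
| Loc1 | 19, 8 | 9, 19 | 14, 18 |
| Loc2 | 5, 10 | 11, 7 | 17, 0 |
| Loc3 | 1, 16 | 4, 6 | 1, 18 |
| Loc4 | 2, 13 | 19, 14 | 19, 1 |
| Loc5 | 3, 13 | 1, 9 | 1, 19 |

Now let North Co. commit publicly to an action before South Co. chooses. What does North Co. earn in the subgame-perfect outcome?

Backward induction with North Co. moving first.
- Loc1: South Co. compares 8, 19, 18 and picks Midtown; North Co. would get 9.
- Loc2: South Co. compares 10, 7, 0 and picks Uptown; North Co. would get 5.
- Loc3: South Co. compares 16, 6, 18 and picks Downtown; North Co. would get 1.
- Loc4: South Co. compares 13, 14, 1 and picks Midtown; North Co. would get 19.
- Loc5: South Co. compares 13, 9, 19 and picks Downtown; North Co. would get 1.
Among 9, 5, 1, 19, 1, the best is 19 at Loc4. Subgame-perfect outcome: (Loc4, Midtown) with payoffs (19, 14).

19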